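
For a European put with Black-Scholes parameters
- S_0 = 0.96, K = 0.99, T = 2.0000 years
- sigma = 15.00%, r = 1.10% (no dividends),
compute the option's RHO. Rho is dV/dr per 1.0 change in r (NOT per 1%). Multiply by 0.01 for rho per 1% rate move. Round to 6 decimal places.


d1 = 0.0647160217; d2 = -0.1474160127
phi(d1) = 0.3981077368; exp(-qT) = 1.0000000000; exp(-rT) = 0.9782402351
N(-d2) = 0.5585981663
Rho = -K*T*exp(-rT)*N(-d2) = -0.9900 * 2.0000 * 0.9782402351 * 0.5585981663 = -1.081958

Answer: Rho = -1.081958


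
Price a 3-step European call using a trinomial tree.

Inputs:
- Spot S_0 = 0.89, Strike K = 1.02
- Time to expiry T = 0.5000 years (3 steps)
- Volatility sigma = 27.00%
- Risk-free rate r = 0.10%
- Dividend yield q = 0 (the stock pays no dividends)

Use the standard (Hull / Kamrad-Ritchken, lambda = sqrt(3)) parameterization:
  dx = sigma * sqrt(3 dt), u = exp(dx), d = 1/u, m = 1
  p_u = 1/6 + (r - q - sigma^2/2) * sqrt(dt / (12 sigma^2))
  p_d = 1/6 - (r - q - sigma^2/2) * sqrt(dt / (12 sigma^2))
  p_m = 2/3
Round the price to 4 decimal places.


dt = T/N = 0.166667; dx = sigma*sqrt(3*dt) = 0.190919
u = exp(dx) = 1.210361; d = 1/u = 0.826200
p_u = 0.151193, p_m = 0.666667, p_d = 0.182140
Discount per step: exp(-r*dt) = 0.999833
Stock lattice S(k, j) with j the centered position index:
  k=0: S(0,+0) = 0.8900
  k=1: S(1,-1) = 0.7353; S(1,+0) = 0.8900; S(1,+1) = 1.0772
  k=2: S(2,-2) = 0.6075; S(2,-1) = 0.7353; S(2,+0) = 0.8900; S(2,+1) = 1.0772; S(2,+2) = 1.3038
  k=3: S(3,-3) = 0.5019; S(3,-2) = 0.6075; S(3,-1) = 0.7353; S(3,+0) = 0.8900; S(3,+1) = 1.0772; S(3,+2) = 1.3038; S(3,+3) = 1.5781
Terminal payoffs V(N, j) = max(S_T - K, 0):
  V(3,-3) = 0.000000; V(3,-2) = 0.000000; V(3,-1) = 0.000000; V(3,+0) = 0.000000; V(3,+1) = 0.057221; V(3,+2) = 0.283827; V(3,+3) = 0.558102
Backward induction: V(k, j) = exp(-r*dt) * [p_u * V(k+1, j+1) + p_m * V(k+1, j) + p_d * V(k+1, j-1)]
  V(2,-2) = exp(-r*dt) * [p_u*0.000000 + p_m*0.000000 + p_d*0.000000] = 0.000000
  V(2,-1) = exp(-r*dt) * [p_u*0.000000 + p_m*0.000000 + p_d*0.000000] = 0.000000
  V(2,+0) = exp(-r*dt) * [p_u*0.057221 + p_m*0.000000 + p_d*0.000000] = 0.008650
  V(2,+1) = exp(-r*dt) * [p_u*0.283827 + p_m*0.057221 + p_d*0.000000] = 0.081047
  V(2,+2) = exp(-r*dt) * [p_u*0.558102 + p_m*0.283827 + p_d*0.057221] = 0.283974
  V(1,-1) = exp(-r*dt) * [p_u*0.008650 + p_m*0.000000 + p_d*0.000000] = 0.001308
  V(1,+0) = exp(-r*dt) * [p_u*0.081047 + p_m*0.008650 + p_d*0.000000] = 0.018017
  V(1,+1) = exp(-r*dt) * [p_u*0.283974 + p_m*0.081047 + p_d*0.008650] = 0.098525
  V(0,+0) = exp(-r*dt) * [p_u*0.098525 + p_m*0.018017 + p_d*0.001308] = 0.027142

Answer: Price = V(0,0) = 0.0271


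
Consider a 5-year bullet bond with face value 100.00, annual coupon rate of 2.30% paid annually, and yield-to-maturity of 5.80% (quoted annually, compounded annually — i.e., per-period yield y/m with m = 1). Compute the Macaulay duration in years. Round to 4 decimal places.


Answer: Macaulay duration = 4.7584 years

Derivation:
Coupon per period c = face * coupon_rate / m = 2.300000
Periods per year m = 1; per-period yield y/m = 0.058000
Number of cashflows N = 5
Cashflows (t years, CF_t, discount factor 1/(1+y/m)^(m*t), PV):
  t = 1.0000: CF_t = 2.300000, DF = 0.945180, PV = 2.173913
  t = 2.0000: CF_t = 2.300000, DF = 0.893364, PV = 2.054738
  t = 3.0000: CF_t = 2.300000, DF = 0.844390, PV = 1.942097
  t = 4.0000: CF_t = 2.300000, DF = 0.798100, PV = 1.835630
  t = 5.0000: CF_t = 102.300000, DF = 0.754348, PV = 77.169786
Price P = sum_t PV_t = 85.176164
Macaulay numerator sum_t t * PV_t:
  t * PV_t at t = 1.0000: 2.173913
  t * PV_t at t = 2.0000: 4.109476
  t * PV_t at t = 3.0000: 5.826290
  t * PV_t at t = 4.0000: 7.342520
  t * PV_t at t = 5.0000: 385.848929
Macaulay duration D = (sum_t t * PV_t) / P = 405.301129 / 85.176164 = 4.758387


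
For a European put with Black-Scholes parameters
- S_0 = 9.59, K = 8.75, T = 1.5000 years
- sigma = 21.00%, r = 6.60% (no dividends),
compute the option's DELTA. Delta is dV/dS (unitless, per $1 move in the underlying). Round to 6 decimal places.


Answer: Delta = -0.192170

Derivation:
d1 = 0.8699272950; d2 = 0.6127308720
phi(d1) = 0.2732617143; exp(-qT) = 1.0000000000; exp(-rT) = 0.9057427080
N(-d1) = 0.1921700690
Delta = -exp(-qT) * N(-d1) = -1.0000000000 * 0.1921700690 = -0.192170


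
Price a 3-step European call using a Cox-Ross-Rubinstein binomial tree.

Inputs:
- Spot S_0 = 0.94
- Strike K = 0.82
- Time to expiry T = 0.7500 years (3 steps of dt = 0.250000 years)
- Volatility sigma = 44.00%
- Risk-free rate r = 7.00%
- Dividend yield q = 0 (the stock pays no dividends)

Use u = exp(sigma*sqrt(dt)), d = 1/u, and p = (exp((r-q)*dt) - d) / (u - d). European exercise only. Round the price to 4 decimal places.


Answer: Price = V(0,0) = 0.2293

Derivation:
dt = T/N = 0.250000
u = exp(sigma*sqrt(dt)) = 1.246077; d = 1/u = 0.802519
p = (exp((r-q)*dt) - d) / (u - d) = 0.485022
Discount per step: exp(-r*dt) = 0.982652
Stock lattice S(k, i) with i counting down-moves:
  k=0: S(0,0) = 0.9400
  k=1: S(1,0) = 1.1713; S(1,1) = 0.7544
  k=2: S(2,0) = 1.4595; S(2,1) = 0.9400; S(2,2) = 0.6054
  k=3: S(3,0) = 1.8187; S(3,1) = 1.1713; S(3,2) = 0.7544; S(3,3) = 0.4858
Terminal payoffs V(N, i) = max(S_T - K, 0):
  V(3,0) = 0.998705; V(3,1) = 0.351312; V(3,2) = 0.000000; V(3,3) = 0.000000
Backward induction: V(k, i) = exp(-r*dt) * [p * V(k+1, i) + (1-p) * V(k+1, i+1)].
  V(2,0) = exp(-r*dt) * [p*0.998705 + (1-p)*0.351312] = 0.653770
  V(2,1) = exp(-r*dt) * [p*0.351312 + (1-p)*0.000000] = 0.167438
  V(2,2) = exp(-r*dt) * [p*0.000000 + (1-p)*0.000000] = 0.000000
  V(1,0) = exp(-r*dt) * [p*0.653770 + (1-p)*0.167438] = 0.396323
  V(1,1) = exp(-r*dt) * [p*0.167438 + (1-p)*0.000000] = 0.079802
  V(0,0) = exp(-r*dt) * [p*0.396323 + (1-p)*0.079802] = 0.229274


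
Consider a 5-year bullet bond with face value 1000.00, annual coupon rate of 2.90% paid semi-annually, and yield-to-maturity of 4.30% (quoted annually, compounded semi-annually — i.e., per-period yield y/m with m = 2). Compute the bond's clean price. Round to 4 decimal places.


Answer: Price = 937.6125

Derivation:
Coupon per period c = face * coupon_rate / m = 14.500000
Periods per year m = 2; per-period yield y/m = 0.021500
Number of cashflows N = 10
Cashflows (t years, CF_t, discount factor 1/(1+y/m)^(m*t), PV):
  t = 0.5000: CF_t = 14.500000, DF = 0.978953, PV = 14.194812
  t = 1.0000: CF_t = 14.500000, DF = 0.958348, PV = 13.896047
  t = 1.5000: CF_t = 14.500000, DF = 0.938177, PV = 13.603570
  t = 2.0000: CF_t = 14.500000, DF = 0.918431, PV = 13.317249
  t = 2.5000: CF_t = 14.500000, DF = 0.899100, PV = 13.036954
  t = 3.0000: CF_t = 14.500000, DF = 0.880177, PV = 12.762559
  t = 3.5000: CF_t = 14.500000, DF = 0.861651, PV = 12.493940
  t = 4.0000: CF_t = 14.500000, DF = 0.843515, PV = 12.230974
  t = 4.5000: CF_t = 14.500000, DF = 0.825762, PV = 11.973543
  t = 5.0000: CF_t = 1014.500000, DF = 0.808381, PV = 820.102889
Price P = sum_t PV_t = 937.612536


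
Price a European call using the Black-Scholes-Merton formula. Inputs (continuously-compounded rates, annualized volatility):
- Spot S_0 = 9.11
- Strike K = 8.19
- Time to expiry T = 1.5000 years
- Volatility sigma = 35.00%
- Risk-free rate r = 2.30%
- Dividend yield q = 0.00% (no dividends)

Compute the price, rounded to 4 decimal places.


Answer: Price = 2.1194

Derivation:
d1 = (ln(S/K) + (r - q + 0.5*sigma^2) * T) / (sigma * sqrt(T)) = 0.54316575
d2 = d1 - sigma * sqrt(T) = 0.11450505
exp(-rT) = 0.96608834; exp(-qT) = 1.00000000
C = S_0 * exp(-qT) * N(d1) - K * exp(-rT) * N(d2)
N(d1) = 0.70649216; N(d2) = 0.54558128
C = 9.1100 * 1.00000000 * 0.70649216 - 8.1900 * 0.96608834 * 0.54558128 = 2.1194


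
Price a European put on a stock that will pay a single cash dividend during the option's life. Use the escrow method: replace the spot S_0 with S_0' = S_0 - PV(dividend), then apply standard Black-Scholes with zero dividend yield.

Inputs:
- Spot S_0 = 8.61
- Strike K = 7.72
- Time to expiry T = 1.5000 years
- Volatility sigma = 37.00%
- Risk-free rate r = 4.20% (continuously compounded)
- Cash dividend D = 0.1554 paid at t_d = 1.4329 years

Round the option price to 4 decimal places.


Answer: Price = 0.8806

Derivation:
PV(D) = D * exp(-r * t_d) = 0.1554 * 0.94159334 = 0.14632360
S_0' = S_0 - PV(D) = 8.6100 - 0.14632360 = 8.46367640
d1 = (ln(S_0'/K) + (r + sigma^2/2)*T) / (sigma*sqrt(T)) = 0.56855587
d2 = d1 - sigma*sqrt(T) = 0.11540027
exp(-rT) = 0.93894347
N(-d1) = 0.28482879; N(-d2) = 0.45406393
P = K * exp(-rT) * N(-d2) - S_0' * N(-d1) = 7.7200 * 0.93894347 * 0.45406393 - 8.46367640 * 0.28482879 = 0.8806


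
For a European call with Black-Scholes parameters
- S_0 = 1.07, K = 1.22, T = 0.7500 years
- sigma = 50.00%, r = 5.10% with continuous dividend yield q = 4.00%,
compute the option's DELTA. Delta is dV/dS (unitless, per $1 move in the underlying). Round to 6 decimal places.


d1 = -0.0674165218; d2 = -0.5004292237
phi(d1) = 0.3980367159; exp(-qT) = 0.9704455335; exp(-rT) = 0.9624722927
N(d1) = 0.4731250583
Delta = exp(-qT) * N(d1) = 0.9704455335 * 0.4731250583 = 0.459142

Answer: Delta = 0.459142


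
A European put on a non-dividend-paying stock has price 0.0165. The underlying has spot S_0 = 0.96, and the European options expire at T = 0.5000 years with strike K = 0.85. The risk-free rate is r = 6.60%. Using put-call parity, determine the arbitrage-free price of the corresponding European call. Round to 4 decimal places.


Answer: Call price = 0.1541

Derivation:
Put-call parity: C - P = S_0 * exp(-qT) - K * exp(-rT).
S_0 * exp(-qT) = 0.9600 * 1.00000000 = 0.96000000
K * exp(-rT) = 0.8500 * 0.96753856 = 0.82240778
C = P + S*exp(-qT) - K*exp(-rT)
C = 0.0165 + 0.96000000 - 0.82240778 = 0.1541


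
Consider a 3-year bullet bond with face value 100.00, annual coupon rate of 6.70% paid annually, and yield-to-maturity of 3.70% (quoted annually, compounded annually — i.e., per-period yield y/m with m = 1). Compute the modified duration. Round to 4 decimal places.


Answer: Modified duration = 2.7225

Derivation:
Coupon per period c = face * coupon_rate / m = 6.700000
Periods per year m = 1; per-period yield y/m = 0.037000
Number of cashflows N = 3
Cashflows (t years, CF_t, discount factor 1/(1+y/m)^(m*t), PV):
  t = 1.0000: CF_t = 6.700000, DF = 0.964320, PV = 6.460945
  t = 2.0000: CF_t = 6.700000, DF = 0.929913, PV = 6.230420
  t = 3.0000: CF_t = 106.700000, DF = 0.896734, PV = 95.681539
Price P = sum_t PV_t = 108.372903
First compute Macaulay numerator sum_t t * PV_t:
  t * PV_t at t = 1.0000: 6.460945
  t * PV_t at t = 2.0000: 12.460839
  t * PV_t at t = 3.0000: 287.044616
Macaulay duration D = 305.966400 / 108.372903 = 2.823274
Modified duration = D / (1 + y/m) = 2.823274 / (1 + 0.037000) = 2.722540


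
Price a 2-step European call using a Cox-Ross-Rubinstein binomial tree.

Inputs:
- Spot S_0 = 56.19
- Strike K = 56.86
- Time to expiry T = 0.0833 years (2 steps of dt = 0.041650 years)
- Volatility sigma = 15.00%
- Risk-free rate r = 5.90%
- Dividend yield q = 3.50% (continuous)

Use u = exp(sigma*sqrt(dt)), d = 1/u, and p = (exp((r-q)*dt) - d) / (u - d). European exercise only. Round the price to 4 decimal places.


Answer: Price = V(0,0) = 0.7410

Derivation:
dt = T/N = 0.041650
u = exp(sigma*sqrt(dt)) = 1.031086; d = 1/u = 0.969851
p = (exp((r-q)*dt) - d) / (u - d) = 0.508680
Discount per step: exp(-r*dt) = 0.997546
Stock lattice S(k, i) with i counting down-moves:
  k=0: S(0,0) = 56.1900
  k=1: S(1,0) = 57.9367; S(1,1) = 54.4959
  k=2: S(2,0) = 59.7377; S(2,1) = 56.1900; S(2,2) = 52.8530
Terminal payoffs V(N, i) = max(S_T - K, 0):
  V(2,0) = 2.877729; V(2,1) = 0.000000; V(2,2) = 0.000000
Backward induction: V(k, i) = exp(-r*dt) * [p * V(k+1, i) + (1-p) * V(k+1, i+1)].
  V(1,0) = exp(-r*dt) * [p*2.877729 + (1-p)*0.000000] = 1.460250
  V(1,1) = exp(-r*dt) * [p*0.000000 + (1-p)*0.000000] = 0.000000
  V(0,0) = exp(-r*dt) * [p*1.460250 + (1-p)*0.000000] = 0.740976


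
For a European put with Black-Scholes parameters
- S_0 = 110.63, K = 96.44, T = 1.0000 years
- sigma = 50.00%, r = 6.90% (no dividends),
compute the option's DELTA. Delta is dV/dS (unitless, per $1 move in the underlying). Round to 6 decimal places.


Answer: Delta = -0.253812

Derivation:
d1 = 0.6625404935; d2 = 0.1625404935
phi(d1) = 0.3203252203; exp(-qT) = 1.0000000000; exp(-rT) = 0.9333266801
N(-d1) = 0.2538124462
Delta = -exp(-qT) * N(-d1) = -1.0000000000 * 0.2538124462 = -0.253812


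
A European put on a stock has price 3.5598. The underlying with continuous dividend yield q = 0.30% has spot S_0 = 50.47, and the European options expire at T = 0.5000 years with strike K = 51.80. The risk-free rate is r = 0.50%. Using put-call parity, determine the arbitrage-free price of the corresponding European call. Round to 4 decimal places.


Put-call parity: C - P = S_0 * exp(-qT) - K * exp(-rT).
S_0 * exp(-qT) = 50.4700 * 0.99850112 = 50.39435175
K * exp(-rT) = 51.8000 * 0.99750312 = 51.67066174
C = P + S*exp(-qT) - K*exp(-rT)
C = 3.5598 + 50.39435175 - 51.67066174 = 2.2835

Answer: Call price = 2.2835


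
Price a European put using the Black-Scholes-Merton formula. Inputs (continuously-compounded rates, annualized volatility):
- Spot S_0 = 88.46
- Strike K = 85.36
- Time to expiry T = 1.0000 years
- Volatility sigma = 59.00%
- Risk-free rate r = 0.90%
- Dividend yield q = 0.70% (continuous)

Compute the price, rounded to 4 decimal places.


d1 = (ln(S/K) + (r - q + 0.5*sigma^2) * T) / (sigma * sqrt(T)) = 0.35885231
d2 = d1 - sigma * sqrt(T) = -0.23114769
exp(-rT) = 0.99104038; exp(-qT) = 0.99302444
P = K * exp(-rT) * N(-d2) - S_0 * exp(-qT) * N(-d1)
N(-d1) = 0.35985279; N(-d2) = 0.59139996
P = 85.3600 * 0.99104038 * 0.59139996 - 88.4600 * 0.99302444 * 0.35985279 = 18.4191

Answer: Price = 18.4191


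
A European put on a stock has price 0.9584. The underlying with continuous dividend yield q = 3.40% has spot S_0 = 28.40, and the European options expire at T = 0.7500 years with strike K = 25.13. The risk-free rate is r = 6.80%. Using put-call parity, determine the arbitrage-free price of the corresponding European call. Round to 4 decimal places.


Answer: Call price = 4.7629

Derivation:
Put-call parity: C - P = S_0 * exp(-qT) - K * exp(-rT).
S_0 * exp(-qT) = 28.4000 * 0.97482238 = 27.68495556
K * exp(-rT) = 25.1300 * 0.95027867 = 23.88050299
C = P + S*exp(-qT) - K*exp(-rT)
C = 0.9584 + 27.68495556 - 23.88050299 = 4.7629


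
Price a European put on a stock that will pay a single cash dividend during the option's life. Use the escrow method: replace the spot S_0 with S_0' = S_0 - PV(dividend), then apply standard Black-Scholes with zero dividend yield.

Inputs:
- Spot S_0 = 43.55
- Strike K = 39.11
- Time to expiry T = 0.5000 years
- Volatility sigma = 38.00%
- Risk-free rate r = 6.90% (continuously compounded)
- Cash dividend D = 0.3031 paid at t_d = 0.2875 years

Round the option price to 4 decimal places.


PV(D) = D * exp(-r * t_d) = 0.3031 * 0.98035797 = 0.29714650
S_0' = S_0 - PV(D) = 43.5500 - 0.29714650 = 43.25285350
d1 = (ln(S_0'/K) + (r + sigma^2/2)*T) / (sigma*sqrt(T)) = 0.63745684
d2 = d1 - sigma*sqrt(T) = 0.36875626
exp(-rT) = 0.96608834
N(-d1) = 0.26191366; N(-d2) = 0.35615471
P = K * exp(-rT) * N(-d2) - S_0' * N(-d1) = 39.1100 * 0.96608834 * 0.35615471 - 43.25285350 * 0.26191366 = 2.1283

Answer: Price = 2.1283


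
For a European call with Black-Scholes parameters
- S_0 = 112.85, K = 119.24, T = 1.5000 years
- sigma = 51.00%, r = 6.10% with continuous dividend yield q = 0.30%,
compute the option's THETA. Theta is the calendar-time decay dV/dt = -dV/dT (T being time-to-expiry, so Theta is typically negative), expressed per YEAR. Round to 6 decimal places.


Answer: Theta = -11.153809

Derivation:
d1 = 0.3634149987; d2 = -0.2612048858
phi(d1) = 0.3734490247; exp(-qT) = 0.9955101098; exp(-rT) = 0.9125613162
Theta = -S*exp(-qT)*phi(d1)*sigma/(2*sqrt(T)) - r*K*exp(-rT)*N(d2) + q*S*exp(-qT)*N(d1)
N(d1) = 0.6418525504; N(d2) = 0.3969672553; sqrt(T) = 1.2247448714
Term 1 = -112.8500 * 0.9955101098 * 0.3734490247 * 0.5100 / (2 * 1.2247448714) = -8.7352053447
Term 2 = -0.0610 * 119.2400 * 0.9125613162 * 0.3969672553 = -2.6349267217
Term 3 = 0.0030 * 112.8500 * 0.9955101098 * 0.6418525504 = 0.2163235315
Theta = -8.7352053447 + (-2.6349267217) + (0.2163235315) = -11.153809


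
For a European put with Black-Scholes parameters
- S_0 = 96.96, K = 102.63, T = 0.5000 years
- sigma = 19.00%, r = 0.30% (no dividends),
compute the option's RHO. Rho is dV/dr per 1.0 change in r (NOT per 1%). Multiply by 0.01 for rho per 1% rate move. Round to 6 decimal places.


Answer: Rho = -35.048826

Derivation:
d1 = -0.3446718714; d2 = -0.4790221598
phi(d1) = 0.3759354286; exp(-qT) = 1.0000000000; exp(-rT) = 0.9985011244
N(-d2) = 0.6840385680
Rho = -K*T*exp(-rT)*N(-d2) = -102.6300 * 0.5000 * 0.9985011244 * 0.6840385680 = -35.048826


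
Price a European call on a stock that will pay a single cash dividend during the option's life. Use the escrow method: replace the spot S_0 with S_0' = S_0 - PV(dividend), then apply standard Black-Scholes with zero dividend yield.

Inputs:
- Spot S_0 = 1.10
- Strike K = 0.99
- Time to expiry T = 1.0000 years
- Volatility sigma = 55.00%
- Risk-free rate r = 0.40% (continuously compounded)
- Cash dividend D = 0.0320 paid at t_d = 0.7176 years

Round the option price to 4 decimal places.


Answer: Price = 0.2659

Derivation:
PV(D) = D * exp(-r * t_d) = 0.0320 * 0.99713372 = 0.03190828
S_0' = S_0 - PV(D) = 1.1000 - 0.03190828 = 1.06809172
d1 = (ln(S_0'/K) + (r + sigma^2/2)*T) / (sigma*sqrt(T)) = 0.42031628
d2 = d1 - sigma*sqrt(T) = -0.12968372
exp(-rT) = 0.99600799
N(d1) = 0.66287279; N(d2) = 0.44840833
C = S_0' * N(d1) - K * exp(-rT) * N(d2) = 1.06809172 * 0.66287279 - 0.9900 * 0.99600799 * 0.44840833 = 0.2659


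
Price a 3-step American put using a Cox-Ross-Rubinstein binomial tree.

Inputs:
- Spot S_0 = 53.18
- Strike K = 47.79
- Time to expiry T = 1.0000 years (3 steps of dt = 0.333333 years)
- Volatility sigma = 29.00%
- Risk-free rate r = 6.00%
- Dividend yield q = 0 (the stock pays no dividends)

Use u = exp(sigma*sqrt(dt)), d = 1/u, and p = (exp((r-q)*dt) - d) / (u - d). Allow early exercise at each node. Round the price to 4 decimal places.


dt = T/N = 0.333333
u = exp(sigma*sqrt(dt)) = 1.182264; d = 1/u = 0.845834
p = (exp((r-q)*dt) - d) / (u - d) = 0.518286
Discount per step: exp(-r*dt) = 0.980199
Stock lattice S(k, i) with i counting down-moves:
  k=0: S(0,0) = 53.1800
  k=1: S(1,0) = 62.8728; S(1,1) = 44.9815
  k=2: S(2,0) = 74.3323; S(2,1) = 53.1800; S(2,2) = 38.0469
  k=3: S(3,0) = 87.8804; S(3,1) = 62.8728; S(3,2) = 44.9815; S(3,3) = 32.1814
Terminal payoffs V(N, i) = max(K - S_T, 0):
  V(3,0) = 0.000000; V(3,1) = 0.000000; V(3,2) = 2.808522; V(3,3) = 15.608632
Backward induction: V(k, i) = exp(-r*dt) * [p * V(k+1, i) + (1-p) * V(k+1, i+1)]; then take max(V_cont, immediate exercise) for American.
  V(2,0) = exp(-r*dt) * [p*0.000000 + (1-p)*0.000000] = 0.000000; exercise = 0.000000; V(2,0) = max -> 0.000000
  V(2,1) = exp(-r*dt) * [p*0.000000 + (1-p)*2.808522] = 1.326115; exercise = 0.000000; V(2,1) = max -> 1.326115
  V(2,2) = exp(-r*dt) * [p*2.808522 + (1-p)*15.608632] = 8.796809; exercise = 9.743114; V(2,2) = max -> 9.743114
  V(1,0) = exp(-r*dt) * [p*0.000000 + (1-p)*1.326115] = 0.626159; exercise = 0.000000; V(1,0) = max -> 0.626159
  V(1,1) = exp(-r*dt) * [p*1.326115 + (1-p)*9.743114] = 5.274158; exercise = 2.808522; V(1,1) = max -> 5.274158
  V(0,0) = exp(-r*dt) * [p*0.626159 + (1-p)*5.274158] = 2.808432; exercise = 0.000000; V(0,0) = max -> 2.808432

Answer: Price = V(0,0) = 2.8084


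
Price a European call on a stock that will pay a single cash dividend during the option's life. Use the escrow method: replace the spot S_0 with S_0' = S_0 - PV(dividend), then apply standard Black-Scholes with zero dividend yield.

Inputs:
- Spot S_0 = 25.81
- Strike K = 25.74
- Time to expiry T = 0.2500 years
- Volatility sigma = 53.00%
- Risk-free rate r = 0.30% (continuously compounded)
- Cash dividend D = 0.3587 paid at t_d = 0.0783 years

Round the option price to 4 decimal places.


PV(D) = D * exp(-r * t_d) = 0.3587 * 0.99976513 = 0.35861575
S_0' = S_0 - PV(D) = 25.8100 - 0.35861575 = 25.45138425
d1 = (ln(S_0'/K) + (r + sigma^2/2)*T) / (sigma*sqrt(T)) = 0.09277898
d2 = d1 - sigma*sqrt(T) = -0.17222102
exp(-rT) = 0.99925028
N(d1) = 0.53696043; N(d2) = 0.43163189
C = S_0' * N(d1) - K * exp(-rT) * N(d2) = 25.45138425 * 0.53696043 - 25.7400 * 0.99925028 * 0.43163189 = 2.5645

Answer: Price = 2.5645


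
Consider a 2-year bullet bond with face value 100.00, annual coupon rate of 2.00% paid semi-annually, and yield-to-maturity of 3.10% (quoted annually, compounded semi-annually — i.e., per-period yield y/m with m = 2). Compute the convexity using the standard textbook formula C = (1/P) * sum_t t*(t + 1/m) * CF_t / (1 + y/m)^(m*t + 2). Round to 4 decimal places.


Answer: Convexity = 4.7521

Derivation:
Coupon per period c = face * coupon_rate / m = 1.000000
Periods per year m = 2; per-period yield y/m = 0.015500
Number of cashflows N = 4
Cashflows (t years, CF_t, discount factor 1/(1+y/m)^(m*t), PV):
  t = 0.5000: CF_t = 1.000000, DF = 0.984737, PV = 0.984737
  t = 1.0000: CF_t = 1.000000, DF = 0.969706, PV = 0.969706
  t = 1.5000: CF_t = 1.000000, DF = 0.954905, PV = 0.954905
  t = 2.0000: CF_t = 101.000000, DF = 0.940330, PV = 94.973329
Price P = sum_t PV_t = 97.882677
Convexity numerator sum_t t*(t + 1/m) * CF_t / (1+y/m)^(m*t + 2):
  t = 0.5000: term = 0.477453
  t = 1.0000: term = 1.410495
  t = 1.5000: term = 2.777932
  t = 2.0000: term = 460.481102
Convexity = (1/P) * sum = 465.146982 / 97.882677 = 4.752087


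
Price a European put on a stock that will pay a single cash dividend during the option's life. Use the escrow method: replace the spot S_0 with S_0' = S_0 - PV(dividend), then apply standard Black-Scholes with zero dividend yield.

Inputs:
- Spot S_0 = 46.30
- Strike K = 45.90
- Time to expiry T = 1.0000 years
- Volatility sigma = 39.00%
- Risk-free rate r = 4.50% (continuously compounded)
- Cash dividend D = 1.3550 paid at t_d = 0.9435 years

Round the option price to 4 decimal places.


PV(D) = D * exp(-r * t_d) = 1.3550 * 0.95843120 = 1.29867427
S_0' = S_0 - PV(D) = 46.3000 - 1.29867427 = 45.00132573
d1 = (ln(S_0'/K) + (r + sigma^2/2)*T) / (sigma*sqrt(T)) = 0.25968419
d2 = d1 - sigma*sqrt(T) = -0.13031581
exp(-rT) = 0.95599748
N(-d1) = 0.39755370; N(-d2) = 0.55184172
P = K * exp(-rT) * N(-d2) - S_0' * N(-d1) = 45.9000 * 0.95599748 * 0.55184172 - 45.00132573 * 0.39755370 = 6.3245

Answer: Price = 6.3245


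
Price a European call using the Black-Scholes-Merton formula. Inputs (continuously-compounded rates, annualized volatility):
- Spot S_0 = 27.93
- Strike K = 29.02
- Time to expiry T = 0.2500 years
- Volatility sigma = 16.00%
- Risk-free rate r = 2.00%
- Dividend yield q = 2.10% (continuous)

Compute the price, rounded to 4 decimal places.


Answer: Price = 0.4610

Derivation:
d1 = (ln(S/K) + (r - q + 0.5*sigma^2) * T) / (sigma * sqrt(T)) = -0.44167334
d2 = d1 - sigma * sqrt(T) = -0.52167334
exp(-rT) = 0.99501248; exp(-qT) = 0.99476376
C = S_0 * exp(-qT) * N(d1) - K * exp(-rT) * N(d2)
N(d1) = 0.32936280; N(d2) = 0.30094889
C = 27.9300 * 0.99476376 * 0.32936280 - 29.0200 * 0.99501248 * 0.30094889 = 0.4610


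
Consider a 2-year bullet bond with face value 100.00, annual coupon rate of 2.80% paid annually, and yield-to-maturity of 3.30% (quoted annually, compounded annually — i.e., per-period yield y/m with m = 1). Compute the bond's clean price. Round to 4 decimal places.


Coupon per period c = face * coupon_rate / m = 2.800000
Periods per year m = 1; per-period yield y/m = 0.033000
Number of cashflows N = 2
Cashflows (t years, CF_t, discount factor 1/(1+y/m)^(m*t), PV):
  t = 1.0000: CF_t = 2.800000, DF = 0.968054, PV = 2.710552
  t = 2.0000: CF_t = 102.800000, DF = 0.937129, PV = 96.336857
Price P = sum_t PV_t = 99.047408

Answer: Price = 99.0474


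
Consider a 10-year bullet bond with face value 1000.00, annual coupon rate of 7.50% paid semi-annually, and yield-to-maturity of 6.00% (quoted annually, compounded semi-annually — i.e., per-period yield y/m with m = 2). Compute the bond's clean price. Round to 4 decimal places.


Answer: Price = 1111.5811

Derivation:
Coupon per period c = face * coupon_rate / m = 37.500000
Periods per year m = 2; per-period yield y/m = 0.030000
Number of cashflows N = 20
Cashflows (t years, CF_t, discount factor 1/(1+y/m)^(m*t), PV):
  t = 0.5000: CF_t = 37.500000, DF = 0.970874, PV = 36.407767
  t = 1.0000: CF_t = 37.500000, DF = 0.942596, PV = 35.347347
  t = 1.5000: CF_t = 37.500000, DF = 0.915142, PV = 34.317812
  t = 2.0000: CF_t = 37.500000, DF = 0.888487, PV = 33.318264
  t = 2.5000: CF_t = 37.500000, DF = 0.862609, PV = 32.347829
  t = 3.0000: CF_t = 37.500000, DF = 0.837484, PV = 31.405660
  t = 3.5000: CF_t = 37.500000, DF = 0.813092, PV = 30.490932
  t = 4.0000: CF_t = 37.500000, DF = 0.789409, PV = 29.602846
  t = 4.5000: CF_t = 37.500000, DF = 0.766417, PV = 28.740627
  t = 5.0000: CF_t = 37.500000, DF = 0.744094, PV = 27.903522
  t = 5.5000: CF_t = 37.500000, DF = 0.722421, PV = 27.090798
  t = 6.0000: CF_t = 37.500000, DF = 0.701380, PV = 26.301746
  t = 6.5000: CF_t = 37.500000, DF = 0.680951, PV = 25.535675
  t = 7.0000: CF_t = 37.500000, DF = 0.661118, PV = 24.791918
  t = 7.5000: CF_t = 37.500000, DF = 0.641862, PV = 24.069823
  t = 8.0000: CF_t = 37.500000, DF = 0.623167, PV = 23.368760
  t = 8.5000: CF_t = 37.500000, DF = 0.605016, PV = 22.688117
  t = 9.0000: CF_t = 37.500000, DF = 0.587395, PV = 22.027298
  t = 9.5000: CF_t = 37.500000, DF = 0.570286, PV = 21.385726
  t = 10.0000: CF_t = 1037.500000, DF = 0.553676, PV = 574.438595
Price P = sum_t PV_t = 1111.581061


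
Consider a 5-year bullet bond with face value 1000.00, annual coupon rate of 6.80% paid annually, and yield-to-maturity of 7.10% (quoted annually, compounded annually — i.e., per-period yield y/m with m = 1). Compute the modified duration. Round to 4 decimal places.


Answer: Modified duration = 4.1068

Derivation:
Coupon per period c = face * coupon_rate / m = 68.000000
Periods per year m = 1; per-period yield y/m = 0.071000
Number of cashflows N = 5
Cashflows (t years, CF_t, discount factor 1/(1+y/m)^(m*t), PV):
  t = 1.0000: CF_t = 68.000000, DF = 0.933707, PV = 63.492063
  t = 2.0000: CF_t = 68.000000, DF = 0.871808, PV = 59.282972
  t = 3.0000: CF_t = 68.000000, DF = 0.814013, PV = 55.352915
  t = 4.0000: CF_t = 68.000000, DF = 0.760050, PV = 51.683394
  t = 5.0000: CF_t = 1068.000000, DF = 0.709664, PV = 757.920927
Price P = sum_t PV_t = 987.732273
First compute Macaulay numerator sum_t t * PV_t:
  t * PV_t at t = 1.0000: 63.492063
  t * PV_t at t = 2.0000: 118.565945
  t * PV_t at t = 3.0000: 166.058746
  t * PV_t at t = 4.0000: 206.733578
  t * PV_t at t = 5.0000: 3789.604635
Macaulay duration D = 4344.454967 / 987.732273 = 4.398414
Modified duration = D / (1 + y/m) = 4.398414 / (1 + 0.071000) = 4.106829


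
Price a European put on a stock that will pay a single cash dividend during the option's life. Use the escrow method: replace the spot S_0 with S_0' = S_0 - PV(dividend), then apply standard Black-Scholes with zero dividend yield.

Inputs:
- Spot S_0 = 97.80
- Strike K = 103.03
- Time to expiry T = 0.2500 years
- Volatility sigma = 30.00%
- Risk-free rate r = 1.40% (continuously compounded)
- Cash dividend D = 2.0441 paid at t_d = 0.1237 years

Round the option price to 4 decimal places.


PV(D) = D * exp(-r * t_d) = 2.0441 * 0.99826970 = 2.04056309
S_0' = S_0 - PV(D) = 97.8000 - 2.04056309 = 95.75943691
d1 = (ln(S_0'/K) + (r + sigma^2/2)*T) / (sigma*sqrt(T)) = -0.38954018
d2 = d1 - sigma*sqrt(T) = -0.53954018
exp(-rT) = 0.99650612
N(-d1) = 0.65156170; N(-d2) = 0.70524291
P = K * exp(-rT) * N(-d2) - S_0' * N(-d1) = 103.0300 * 0.99650612 * 0.70524291 - 95.75943691 * 0.65156170 = 10.0141

Answer: Price = 10.0141


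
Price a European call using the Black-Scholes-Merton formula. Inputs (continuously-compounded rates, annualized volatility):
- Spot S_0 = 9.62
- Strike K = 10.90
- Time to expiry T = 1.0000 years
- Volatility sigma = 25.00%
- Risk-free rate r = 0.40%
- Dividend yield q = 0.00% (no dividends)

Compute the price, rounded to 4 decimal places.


Answer: Price = 0.5163

Derivation:
d1 = (ln(S/K) + (r - q + 0.5*sigma^2) * T) / (sigma * sqrt(T)) = -0.35867410
d2 = d1 - sigma * sqrt(T) = -0.60867410
exp(-rT) = 0.99600799; exp(-qT) = 1.00000000
C = S_0 * exp(-qT) * N(d1) - K * exp(-rT) * N(d2)
N(d1) = 0.35991945; N(d2) = 0.27137024
C = 9.6200 * 1.00000000 * 0.35991945 - 10.9000 * 0.99600799 * 0.27137024 = 0.5163


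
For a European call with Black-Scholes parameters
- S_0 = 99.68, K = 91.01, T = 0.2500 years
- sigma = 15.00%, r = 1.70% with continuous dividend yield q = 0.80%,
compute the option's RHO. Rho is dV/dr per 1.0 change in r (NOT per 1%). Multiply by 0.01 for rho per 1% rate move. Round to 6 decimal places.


d1 = 1.2807755260; d2 = 1.2057755260
phi(d1) = 0.1756729050; exp(-qT) = 0.9980019987; exp(-rT) = 0.9957590185
N(d2) = 0.8860479727
Rho = K*T*exp(-rT)*N(d2) = 91.0100 * 0.2500 * 0.9957590185 * 0.8860479727 = 20.074309

Answer: Rho = 20.074309


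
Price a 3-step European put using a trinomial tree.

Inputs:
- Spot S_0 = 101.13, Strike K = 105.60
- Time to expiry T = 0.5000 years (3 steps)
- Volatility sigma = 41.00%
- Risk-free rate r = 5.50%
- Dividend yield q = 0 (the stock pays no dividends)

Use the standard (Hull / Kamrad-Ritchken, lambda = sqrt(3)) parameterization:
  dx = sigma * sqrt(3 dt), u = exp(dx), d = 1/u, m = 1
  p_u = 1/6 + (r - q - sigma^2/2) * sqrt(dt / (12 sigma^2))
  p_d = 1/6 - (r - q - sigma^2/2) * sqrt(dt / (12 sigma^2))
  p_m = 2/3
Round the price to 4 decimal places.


Answer: Price = V(0,0) = 12.2352

Derivation:
dt = T/N = 0.166667; dx = sigma*sqrt(3*dt) = 0.289914
u = exp(dx) = 1.336312; d = 1/u = 0.748328
p_u = 0.158316, p_m = 0.666667, p_d = 0.175017
Discount per step: exp(-r*dt) = 0.990875
Stock lattice S(k, j) with j the centered position index:
  k=0: S(0,+0) = 101.1300
  k=1: S(1,-1) = 75.6784; S(1,+0) = 101.1300; S(1,+1) = 135.1413
  k=2: S(2,-2) = 56.6323; S(2,-1) = 75.6784; S(2,+0) = 101.1300; S(2,+1) = 135.1413; S(2,+2) = 180.5909
  k=3: S(3,-3) = 42.3795; S(3,-2) = 56.6323; S(3,-1) = 75.6784; S(3,+0) = 101.1300; S(3,+1) = 135.1413; S(3,+2) = 180.5909; S(3,+3) = 241.3259
Terminal payoffs V(N, j) = max(K - S_T, 0):
  V(3,-3) = 63.220469; V(3,-2) = 48.967713; V(3,-1) = 29.921581; V(3,+0) = 4.470000; V(3,+1) = 0.000000; V(3,+2) = 0.000000; V(3,+3) = 0.000000
Backward induction: V(k, j) = exp(-r*dt) * [p_u * V(k+1, j+1) + p_m * V(k+1, j) + p_d * V(k+1, j-1)]
  V(2,-2) = exp(-r*dt) * [p_u*29.921581 + p_m*48.967713 + p_d*63.220469] = 48.004802
  V(2,-1) = exp(-r*dt) * [p_u*4.470000 + p_m*29.921581 + p_d*48.967713] = 28.958893
  V(2,+0) = exp(-r*dt) * [p_u*0.000000 + p_m*4.470000 + p_d*29.921581] = 8.141804
  V(2,+1) = exp(-r*dt) * [p_u*0.000000 + p_m*0.000000 + p_d*4.470000] = 0.775187
  V(2,+2) = exp(-r*dt) * [p_u*0.000000 + p_m*0.000000 + p_d*0.000000] = 0.000000
  V(1,-1) = exp(-r*dt) * [p_u*8.141804 + p_m*28.958893 + p_d*48.004802] = 28.731973
  V(1,+0) = exp(-r*dt) * [p_u*0.775187 + p_m*8.141804 + p_d*28.958893] = 10.521994
  V(1,+1) = exp(-r*dt) * [p_u*0.000000 + p_m*0.775187 + p_d*8.141804] = 1.924026
  V(0,+0) = exp(-r*dt) * [p_u*1.924026 + p_m*10.521994 + p_d*28.731973] = 12.235176


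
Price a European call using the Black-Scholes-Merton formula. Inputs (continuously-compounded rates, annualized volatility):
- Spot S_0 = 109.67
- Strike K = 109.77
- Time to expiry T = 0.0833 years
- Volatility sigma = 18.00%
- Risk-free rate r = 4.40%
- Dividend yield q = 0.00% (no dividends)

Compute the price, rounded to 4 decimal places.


Answer: Price = 2.4236

Derivation:
d1 = (ln(S/K) + (r - q + 0.5*sigma^2) * T) / (sigma * sqrt(T)) = 0.07898286
d2 = d1 - sigma * sqrt(T) = 0.02703173
exp(-rT) = 0.99634151; exp(-qT) = 1.00000000
C = S_0 * exp(-qT) * N(d1) - K * exp(-rT) * N(d2)
N(d1) = 0.53147687; N(d2) = 0.51078279
C = 109.6700 * 1.00000000 * 0.53147687 - 109.7700 * 0.99634151 * 0.51078279 = 2.4236


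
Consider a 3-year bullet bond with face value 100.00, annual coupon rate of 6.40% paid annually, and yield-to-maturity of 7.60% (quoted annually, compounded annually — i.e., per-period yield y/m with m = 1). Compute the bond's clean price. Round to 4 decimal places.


Coupon per period c = face * coupon_rate / m = 6.400000
Periods per year m = 1; per-period yield y/m = 0.076000
Number of cashflows N = 3
Cashflows (t years, CF_t, discount factor 1/(1+y/m)^(m*t), PV):
  t = 1.0000: CF_t = 6.400000, DF = 0.929368, PV = 5.947955
  t = 2.0000: CF_t = 6.400000, DF = 0.863725, PV = 5.527840
  t = 3.0000: CF_t = 106.400000, DF = 0.802718, PV = 85.409231
Price P = sum_t PV_t = 96.885026

Answer: Price = 96.8850


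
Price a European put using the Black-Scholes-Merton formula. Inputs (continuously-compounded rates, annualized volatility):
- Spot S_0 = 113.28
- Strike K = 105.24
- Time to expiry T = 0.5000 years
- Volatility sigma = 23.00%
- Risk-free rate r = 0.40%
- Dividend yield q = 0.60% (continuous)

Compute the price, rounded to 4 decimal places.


d1 = (ln(S/K) + (r - q + 0.5*sigma^2) * T) / (sigma * sqrt(T)) = 0.52783476
d2 = d1 - sigma * sqrt(T) = 0.36520020
exp(-rT) = 0.99800200; exp(-qT) = 0.99700450
P = K * exp(-rT) * N(-d2) - S_0 * exp(-qT) * N(-d1)
N(-d1) = 0.29880701; N(-d2) = 0.35748098
P = 105.2400 * 0.99800200 * 0.35748098 - 113.2800 * 0.99700450 * 0.29880701 = 3.7987

Answer: Price = 3.7987


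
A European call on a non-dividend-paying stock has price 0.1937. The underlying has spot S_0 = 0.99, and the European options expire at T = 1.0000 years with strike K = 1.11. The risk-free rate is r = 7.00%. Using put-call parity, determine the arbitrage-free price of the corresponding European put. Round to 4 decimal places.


Put-call parity: C - P = S_0 * exp(-qT) - K * exp(-rT).
S_0 * exp(-qT) = 0.9900 * 1.00000000 = 0.99000000
K * exp(-rT) = 1.1100 * 0.93239382 = 1.03495714
P = C - S*exp(-qT) + K*exp(-rT)
P = 0.1937 - 0.99000000 + 1.03495714 = 0.2387

Answer: Put price = 0.2387


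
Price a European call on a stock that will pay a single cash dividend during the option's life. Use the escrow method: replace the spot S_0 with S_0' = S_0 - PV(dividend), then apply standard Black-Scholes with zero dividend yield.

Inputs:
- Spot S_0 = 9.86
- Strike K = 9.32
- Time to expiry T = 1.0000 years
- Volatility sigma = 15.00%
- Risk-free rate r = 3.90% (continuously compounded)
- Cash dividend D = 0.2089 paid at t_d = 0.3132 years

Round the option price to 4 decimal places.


Answer: Price = 0.9681

Derivation:
PV(D) = D * exp(-r * t_d) = 0.2089 * 0.98785950 = 0.20636385
S_0' = S_0 - PV(D) = 9.8600 - 0.20636385 = 9.65363615
d1 = (ln(S_0'/K) + (r + sigma^2/2)*T) / (sigma*sqrt(T)) = 0.56948013
d2 = d1 - sigma*sqrt(T) = 0.41948013
exp(-rT) = 0.96175071
N(d1) = 0.71548482; N(d2) = 0.66256736
C = S_0' * N(d1) - K * exp(-rT) * N(d2) = 9.65363615 * 0.71548482 - 9.3200 * 0.96175071 * 0.66256736 = 0.9681


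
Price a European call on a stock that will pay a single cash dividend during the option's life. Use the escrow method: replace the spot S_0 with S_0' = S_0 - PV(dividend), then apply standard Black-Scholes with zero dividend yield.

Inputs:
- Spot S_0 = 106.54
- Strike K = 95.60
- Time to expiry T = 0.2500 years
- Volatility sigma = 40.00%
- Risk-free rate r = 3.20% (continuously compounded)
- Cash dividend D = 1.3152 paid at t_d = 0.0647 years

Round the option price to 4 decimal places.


Answer: Price = 14.2109

Derivation:
PV(D) = D * exp(-r * t_d) = 1.3152 * 0.99793174 = 1.31247983
S_0' = S_0 - PV(D) = 106.5400 - 1.31247983 = 105.22752017
d1 = (ln(S_0'/K) + (r + sigma^2/2)*T) / (sigma*sqrt(T)) = 0.61976022
d2 = d1 - sigma*sqrt(T) = 0.41976022
exp(-rT) = 0.99203191
N(d1) = 0.73229217; N(d2) = 0.66266969
C = S_0' * N(d1) - K * exp(-rT) * N(d2) = 105.22752017 * 0.73229217 - 95.6000 * 0.99203191 * 0.66266969 = 14.2109


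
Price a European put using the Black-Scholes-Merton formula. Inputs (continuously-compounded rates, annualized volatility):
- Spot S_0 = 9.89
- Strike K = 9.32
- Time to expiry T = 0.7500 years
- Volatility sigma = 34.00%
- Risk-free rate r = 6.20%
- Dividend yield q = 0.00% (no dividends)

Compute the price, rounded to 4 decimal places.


Answer: Price = 0.6724

Derivation:
d1 = (ln(S/K) + (r - q + 0.5*sigma^2) * T) / (sigma * sqrt(T)) = 0.50674888
d2 = d1 - sigma * sqrt(T) = 0.21230024
exp(-rT) = 0.95456456; exp(-qT) = 1.00000000
P = K * exp(-rT) * N(-d2) - S_0 * exp(-qT) * N(-d1)
N(-d1) = 0.30616551; N(-d2) = 0.41593640
P = 9.3200 * 0.95456456 * 0.41593640 - 9.8900 * 1.00000000 * 0.30616551 = 0.6724


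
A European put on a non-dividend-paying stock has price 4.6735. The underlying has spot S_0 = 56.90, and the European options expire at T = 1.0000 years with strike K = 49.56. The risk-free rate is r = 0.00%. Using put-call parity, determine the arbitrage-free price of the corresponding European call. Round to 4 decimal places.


Answer: Call price = 12.0135

Derivation:
Put-call parity: C - P = S_0 * exp(-qT) - K * exp(-rT).
S_0 * exp(-qT) = 56.9000 * 1.00000000 = 56.90000000
K * exp(-rT) = 49.5600 * 1.00000000 = 49.56000000
C = P + S*exp(-qT) - K*exp(-rT)
C = 4.6735 + 56.90000000 - 49.56000000 = 12.0135


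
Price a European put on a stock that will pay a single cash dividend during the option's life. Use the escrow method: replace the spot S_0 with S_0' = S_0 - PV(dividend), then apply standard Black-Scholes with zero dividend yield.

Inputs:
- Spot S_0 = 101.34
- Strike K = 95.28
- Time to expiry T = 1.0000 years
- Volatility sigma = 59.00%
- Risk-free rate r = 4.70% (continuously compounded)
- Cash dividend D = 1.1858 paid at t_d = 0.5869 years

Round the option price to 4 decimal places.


PV(D) = D * exp(-r * t_d) = 1.1858 * 0.97279267 = 1.15353755
S_0' = S_0 - PV(D) = 101.3400 - 1.15353755 = 100.18646245
d1 = (ln(S_0'/K) + (r + sigma^2/2)*T) / (sigma*sqrt(T)) = 0.45976805
d2 = d1 - sigma*sqrt(T) = -0.13023195
exp(-rT) = 0.95408740
N(-d1) = 0.32284136; N(-d2) = 0.55180854
P = K * exp(-rT) * N(-d2) - S_0' * N(-d1) = 95.2800 * 0.95408740 * 0.55180854 - 100.18646245 * 0.32284136 = 17.8181

Answer: Price = 17.8181


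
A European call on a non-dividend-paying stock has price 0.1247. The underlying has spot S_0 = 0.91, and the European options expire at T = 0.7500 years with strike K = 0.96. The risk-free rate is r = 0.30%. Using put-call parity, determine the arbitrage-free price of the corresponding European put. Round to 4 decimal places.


Answer: Put price = 0.1725

Derivation:
Put-call parity: C - P = S_0 * exp(-qT) - K * exp(-rT).
S_0 * exp(-qT) = 0.9100 * 1.00000000 = 0.91000000
K * exp(-rT) = 0.9600 * 0.99775253 = 0.95784243
P = C - S*exp(-qT) + K*exp(-rT)
P = 0.1247 - 0.91000000 + 0.95784243 = 0.1725


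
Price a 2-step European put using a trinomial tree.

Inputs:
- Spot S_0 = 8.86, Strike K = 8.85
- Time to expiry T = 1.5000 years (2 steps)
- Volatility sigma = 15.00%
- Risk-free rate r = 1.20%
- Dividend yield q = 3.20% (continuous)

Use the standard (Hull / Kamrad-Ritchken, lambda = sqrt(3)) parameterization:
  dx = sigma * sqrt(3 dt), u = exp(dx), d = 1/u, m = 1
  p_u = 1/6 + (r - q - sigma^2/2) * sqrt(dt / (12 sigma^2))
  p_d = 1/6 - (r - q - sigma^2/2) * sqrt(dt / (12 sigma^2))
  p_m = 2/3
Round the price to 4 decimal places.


Answer: Price = V(0,0) = 0.6589

Derivation:
dt = T/N = 0.750000; dx = sigma*sqrt(3*dt) = 0.225000
u = exp(dx) = 1.252323; d = 1/u = 0.798516
p_u = 0.114583, p_m = 0.666667, p_d = 0.218750
Discount per step: exp(-r*dt) = 0.991040
Stock lattice S(k, j) with j the centered position index:
  k=0: S(0,+0) = 8.8600
  k=1: S(1,-1) = 7.0749; S(1,+0) = 8.8600; S(1,+1) = 11.0956
  k=2: S(2,-2) = 5.6494; S(2,-1) = 7.0749; S(2,+0) = 8.8600; S(2,+1) = 11.0956; S(2,+2) = 13.8952
Terminal payoffs V(N, j) = max(K - S_T, 0):
  V(2,-2) = 3.200615; V(2,-1) = 1.775146; V(2,+0) = 0.000000; V(2,+1) = 0.000000; V(2,+2) = 0.000000
Backward induction: V(k, j) = exp(-r*dt) * [p_u * V(k+1, j+1) + p_m * V(k+1, j) + p_d * V(k+1, j-1)]
  V(1,-1) = exp(-r*dt) * [p_u*0.000000 + p_m*1.775146 + p_d*3.200615] = 1.866689
  V(1,+0) = exp(-r*dt) * [p_u*0.000000 + p_m*0.000000 + p_d*1.775146] = 0.384834
  V(1,+1) = exp(-r*dt) * [p_u*0.000000 + p_m*0.000000 + p_d*0.000000] = 0.000000
  V(0,+0) = exp(-r*dt) * [p_u*0.000000 + p_m*0.384834 + p_d*1.866689] = 0.658937
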